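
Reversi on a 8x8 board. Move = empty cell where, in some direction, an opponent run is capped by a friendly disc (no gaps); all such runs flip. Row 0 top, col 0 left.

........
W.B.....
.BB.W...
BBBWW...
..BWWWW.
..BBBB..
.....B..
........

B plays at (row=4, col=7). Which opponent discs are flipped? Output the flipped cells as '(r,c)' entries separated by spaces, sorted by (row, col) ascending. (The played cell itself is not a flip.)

Dir NW: first cell '.' (not opp) -> no flip
Dir N: first cell '.' (not opp) -> no flip
Dir NE: edge -> no flip
Dir W: opp run (4,6) (4,5) (4,4) (4,3) capped by B -> flip
Dir E: edge -> no flip
Dir SW: first cell '.' (not opp) -> no flip
Dir S: first cell '.' (not opp) -> no flip
Dir SE: edge -> no flip

Answer: (4,3) (4,4) (4,5) (4,6)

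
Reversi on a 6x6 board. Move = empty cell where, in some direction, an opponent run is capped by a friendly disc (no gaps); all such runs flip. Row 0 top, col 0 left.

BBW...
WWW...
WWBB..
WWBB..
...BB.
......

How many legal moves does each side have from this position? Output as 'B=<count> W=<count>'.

Answer: B=3 W=6

Derivation:
-- B to move --
(0,3): flips 1 -> legal
(1,3): no bracket -> illegal
(4,0): flips 4 -> legal
(4,1): flips 3 -> legal
(4,2): no bracket -> illegal
B mobility = 3
-- W to move --
(1,3): flips 1 -> legal
(1,4): no bracket -> illegal
(2,4): flips 2 -> legal
(3,4): flips 3 -> legal
(3,5): no bracket -> illegal
(4,1): no bracket -> illegal
(4,2): flips 2 -> legal
(4,5): no bracket -> illegal
(5,2): no bracket -> illegal
(5,3): no bracket -> illegal
(5,4): flips 2 -> legal
(5,5): flips 3 -> legal
W mobility = 6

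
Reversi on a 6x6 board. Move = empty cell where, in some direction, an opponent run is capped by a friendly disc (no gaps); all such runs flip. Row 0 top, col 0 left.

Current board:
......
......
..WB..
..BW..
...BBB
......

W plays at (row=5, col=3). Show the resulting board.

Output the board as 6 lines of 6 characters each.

Answer: ......
......
..WB..
..BW..
...WBB
...W..

Derivation:
Place W at (5,3); scan 8 dirs for brackets.
Dir NW: first cell '.' (not opp) -> no flip
Dir N: opp run (4,3) capped by W -> flip
Dir NE: opp run (4,4), next='.' -> no flip
Dir W: first cell '.' (not opp) -> no flip
Dir E: first cell '.' (not opp) -> no flip
Dir SW: edge -> no flip
Dir S: edge -> no flip
Dir SE: edge -> no flip
All flips: (4,3)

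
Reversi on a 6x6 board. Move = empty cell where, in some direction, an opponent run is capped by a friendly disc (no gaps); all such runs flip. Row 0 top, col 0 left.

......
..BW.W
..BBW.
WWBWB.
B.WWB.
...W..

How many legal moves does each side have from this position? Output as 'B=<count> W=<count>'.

-- B to move --
(0,2): no bracket -> illegal
(0,3): flips 1 -> legal
(0,4): flips 1 -> legal
(0,5): no bracket -> illegal
(1,4): flips 2 -> legal
(2,0): flips 1 -> legal
(2,1): no bracket -> illegal
(2,5): flips 1 -> legal
(3,5): no bracket -> illegal
(4,1): flips 2 -> legal
(5,1): no bracket -> illegal
(5,2): flips 2 -> legal
(5,4): flips 1 -> legal
B mobility = 8
-- W to move --
(0,1): no bracket -> illegal
(0,2): flips 3 -> legal
(0,3): no bracket -> illegal
(1,1): flips 2 -> legal
(1,4): no bracket -> illegal
(2,1): flips 3 -> legal
(2,5): flips 1 -> legal
(3,5): flips 2 -> legal
(4,1): no bracket -> illegal
(4,5): flips 1 -> legal
(5,0): flips 1 -> legal
(5,1): no bracket -> illegal
(5,4): flips 2 -> legal
(5,5): flips 1 -> legal
W mobility = 9

Answer: B=8 W=9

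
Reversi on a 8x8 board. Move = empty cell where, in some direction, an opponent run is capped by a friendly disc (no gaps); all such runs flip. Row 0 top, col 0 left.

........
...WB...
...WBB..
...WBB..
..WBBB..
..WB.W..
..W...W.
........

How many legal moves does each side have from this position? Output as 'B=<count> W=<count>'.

-- B to move --
(0,2): flips 1 -> legal
(0,3): flips 3 -> legal
(0,4): no bracket -> illegal
(1,2): flips 2 -> legal
(2,2): flips 2 -> legal
(3,1): flips 1 -> legal
(3,2): flips 2 -> legal
(4,1): flips 1 -> legal
(4,6): no bracket -> illegal
(5,1): flips 3 -> legal
(5,4): no bracket -> illegal
(5,6): no bracket -> illegal
(5,7): no bracket -> illegal
(6,1): flips 1 -> legal
(6,3): no bracket -> illegal
(6,4): no bracket -> illegal
(6,5): flips 1 -> legal
(6,7): no bracket -> illegal
(7,1): flips 1 -> legal
(7,2): no bracket -> illegal
(7,3): no bracket -> illegal
(7,5): no bracket -> illegal
(7,6): no bracket -> illegal
(7,7): flips 2 -> legal
B mobility = 12
-- W to move --
(0,3): no bracket -> illegal
(0,4): no bracket -> illegal
(0,5): flips 1 -> legal
(1,5): flips 5 -> legal
(1,6): flips 3 -> legal
(2,6): flips 5 -> legal
(3,2): no bracket -> illegal
(3,6): flips 2 -> legal
(4,6): flips 5 -> legal
(5,4): flips 1 -> legal
(5,6): flips 2 -> legal
(6,3): flips 2 -> legal
(6,4): flips 1 -> legal
W mobility = 10

Answer: B=12 W=10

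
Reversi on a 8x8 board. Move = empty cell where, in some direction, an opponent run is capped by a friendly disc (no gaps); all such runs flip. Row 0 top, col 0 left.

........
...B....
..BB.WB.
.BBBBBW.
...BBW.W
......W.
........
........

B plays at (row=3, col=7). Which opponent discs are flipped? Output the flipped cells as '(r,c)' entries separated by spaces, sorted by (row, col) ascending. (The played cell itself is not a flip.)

Answer: (3,6)

Derivation:
Dir NW: first cell 'B' (not opp) -> no flip
Dir N: first cell '.' (not opp) -> no flip
Dir NE: edge -> no flip
Dir W: opp run (3,6) capped by B -> flip
Dir E: edge -> no flip
Dir SW: first cell '.' (not opp) -> no flip
Dir S: opp run (4,7), next='.' -> no flip
Dir SE: edge -> no flip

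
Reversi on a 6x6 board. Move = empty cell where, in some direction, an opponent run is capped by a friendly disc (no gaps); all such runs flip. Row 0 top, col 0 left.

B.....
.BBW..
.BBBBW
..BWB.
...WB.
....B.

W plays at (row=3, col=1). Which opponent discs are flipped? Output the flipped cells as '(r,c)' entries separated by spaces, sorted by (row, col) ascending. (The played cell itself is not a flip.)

Dir NW: first cell '.' (not opp) -> no flip
Dir N: opp run (2,1) (1,1), next='.' -> no flip
Dir NE: opp run (2,2) capped by W -> flip
Dir W: first cell '.' (not opp) -> no flip
Dir E: opp run (3,2) capped by W -> flip
Dir SW: first cell '.' (not opp) -> no flip
Dir S: first cell '.' (not opp) -> no flip
Dir SE: first cell '.' (not opp) -> no flip

Answer: (2,2) (3,2)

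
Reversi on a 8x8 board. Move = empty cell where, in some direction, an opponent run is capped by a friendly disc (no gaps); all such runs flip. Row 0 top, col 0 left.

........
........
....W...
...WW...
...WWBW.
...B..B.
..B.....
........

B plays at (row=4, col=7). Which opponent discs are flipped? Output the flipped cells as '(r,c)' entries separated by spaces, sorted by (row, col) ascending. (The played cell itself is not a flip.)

Dir NW: first cell '.' (not opp) -> no flip
Dir N: first cell '.' (not opp) -> no flip
Dir NE: edge -> no flip
Dir W: opp run (4,6) capped by B -> flip
Dir E: edge -> no flip
Dir SW: first cell 'B' (not opp) -> no flip
Dir S: first cell '.' (not opp) -> no flip
Dir SE: edge -> no flip

Answer: (4,6)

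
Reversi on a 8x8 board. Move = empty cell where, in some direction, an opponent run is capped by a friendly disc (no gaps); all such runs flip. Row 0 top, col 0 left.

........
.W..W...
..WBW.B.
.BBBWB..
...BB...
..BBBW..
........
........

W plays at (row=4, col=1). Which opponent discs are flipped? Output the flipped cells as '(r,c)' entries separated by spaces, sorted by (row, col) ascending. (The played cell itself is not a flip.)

Dir NW: first cell '.' (not opp) -> no flip
Dir N: opp run (3,1), next='.' -> no flip
Dir NE: opp run (3,2) (2,3) capped by W -> flip
Dir W: first cell '.' (not opp) -> no flip
Dir E: first cell '.' (not opp) -> no flip
Dir SW: first cell '.' (not opp) -> no flip
Dir S: first cell '.' (not opp) -> no flip
Dir SE: opp run (5,2), next='.' -> no flip

Answer: (2,3) (3,2)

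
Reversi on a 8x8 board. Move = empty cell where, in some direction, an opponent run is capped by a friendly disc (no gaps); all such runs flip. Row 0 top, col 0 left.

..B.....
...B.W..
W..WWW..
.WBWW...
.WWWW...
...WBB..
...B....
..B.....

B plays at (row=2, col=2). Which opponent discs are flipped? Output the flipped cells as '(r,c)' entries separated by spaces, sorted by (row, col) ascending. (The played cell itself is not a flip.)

Dir NW: first cell '.' (not opp) -> no flip
Dir N: first cell '.' (not opp) -> no flip
Dir NE: first cell 'B' (not opp) -> no flip
Dir W: first cell '.' (not opp) -> no flip
Dir E: opp run (2,3) (2,4) (2,5), next='.' -> no flip
Dir SW: opp run (3,1), next='.' -> no flip
Dir S: first cell 'B' (not opp) -> no flip
Dir SE: opp run (3,3) (4,4) capped by B -> flip

Answer: (3,3) (4,4)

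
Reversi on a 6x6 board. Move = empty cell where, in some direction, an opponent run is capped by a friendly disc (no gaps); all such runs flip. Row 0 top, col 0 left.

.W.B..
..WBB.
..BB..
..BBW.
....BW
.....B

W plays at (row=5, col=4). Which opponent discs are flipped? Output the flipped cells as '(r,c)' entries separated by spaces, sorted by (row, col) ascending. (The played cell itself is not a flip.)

Dir NW: first cell '.' (not opp) -> no flip
Dir N: opp run (4,4) capped by W -> flip
Dir NE: first cell 'W' (not opp) -> no flip
Dir W: first cell '.' (not opp) -> no flip
Dir E: opp run (5,5), next=edge -> no flip
Dir SW: edge -> no flip
Dir S: edge -> no flip
Dir SE: edge -> no flip

Answer: (4,4)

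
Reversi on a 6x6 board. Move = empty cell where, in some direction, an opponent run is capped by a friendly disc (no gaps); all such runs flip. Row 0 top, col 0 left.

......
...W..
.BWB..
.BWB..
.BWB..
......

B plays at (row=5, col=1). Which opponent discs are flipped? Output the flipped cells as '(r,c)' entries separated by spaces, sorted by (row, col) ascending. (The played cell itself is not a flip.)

Dir NW: first cell '.' (not opp) -> no flip
Dir N: first cell 'B' (not opp) -> no flip
Dir NE: opp run (4,2) capped by B -> flip
Dir W: first cell '.' (not opp) -> no flip
Dir E: first cell '.' (not opp) -> no flip
Dir SW: edge -> no flip
Dir S: edge -> no flip
Dir SE: edge -> no flip

Answer: (4,2)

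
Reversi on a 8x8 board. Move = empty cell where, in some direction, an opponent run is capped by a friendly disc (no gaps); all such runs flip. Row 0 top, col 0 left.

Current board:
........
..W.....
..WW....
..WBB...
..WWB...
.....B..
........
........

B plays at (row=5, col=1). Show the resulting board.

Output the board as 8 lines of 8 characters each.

Place B at (5,1); scan 8 dirs for brackets.
Dir NW: first cell '.' (not opp) -> no flip
Dir N: first cell '.' (not opp) -> no flip
Dir NE: opp run (4,2) capped by B -> flip
Dir W: first cell '.' (not opp) -> no flip
Dir E: first cell '.' (not opp) -> no flip
Dir SW: first cell '.' (not opp) -> no flip
Dir S: first cell '.' (not opp) -> no flip
Dir SE: first cell '.' (not opp) -> no flip
All flips: (4,2)

Answer: ........
..W.....
..WW....
..WBB...
..BWB...
.B...B..
........
........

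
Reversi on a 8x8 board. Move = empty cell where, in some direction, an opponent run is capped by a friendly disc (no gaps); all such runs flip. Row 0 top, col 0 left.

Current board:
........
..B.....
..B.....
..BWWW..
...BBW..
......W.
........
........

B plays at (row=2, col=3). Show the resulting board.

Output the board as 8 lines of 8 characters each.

Answer: ........
..B.....
..BB....
..BBWW..
...BBW..
......W.
........
........

Derivation:
Place B at (2,3); scan 8 dirs for brackets.
Dir NW: first cell 'B' (not opp) -> no flip
Dir N: first cell '.' (not opp) -> no flip
Dir NE: first cell '.' (not opp) -> no flip
Dir W: first cell 'B' (not opp) -> no flip
Dir E: first cell '.' (not opp) -> no flip
Dir SW: first cell 'B' (not opp) -> no flip
Dir S: opp run (3,3) capped by B -> flip
Dir SE: opp run (3,4) (4,5) (5,6), next='.' -> no flip
All flips: (3,3)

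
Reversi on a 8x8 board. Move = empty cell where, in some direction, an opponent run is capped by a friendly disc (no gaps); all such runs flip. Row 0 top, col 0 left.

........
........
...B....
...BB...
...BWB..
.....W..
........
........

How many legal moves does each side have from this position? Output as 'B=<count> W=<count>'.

-- B to move --
(3,5): no bracket -> illegal
(4,6): no bracket -> illegal
(5,3): no bracket -> illegal
(5,4): flips 1 -> legal
(5,6): no bracket -> illegal
(6,4): no bracket -> illegal
(6,5): flips 1 -> legal
(6,6): flips 2 -> legal
B mobility = 3
-- W to move --
(1,2): no bracket -> illegal
(1,3): no bracket -> illegal
(1,4): no bracket -> illegal
(2,2): flips 1 -> legal
(2,4): flips 1 -> legal
(2,5): no bracket -> illegal
(3,2): no bracket -> illegal
(3,5): flips 1 -> legal
(3,6): no bracket -> illegal
(4,2): flips 1 -> legal
(4,6): flips 1 -> legal
(5,2): no bracket -> illegal
(5,3): no bracket -> illegal
(5,4): no bracket -> illegal
(5,6): no bracket -> illegal
W mobility = 5

Answer: B=3 W=5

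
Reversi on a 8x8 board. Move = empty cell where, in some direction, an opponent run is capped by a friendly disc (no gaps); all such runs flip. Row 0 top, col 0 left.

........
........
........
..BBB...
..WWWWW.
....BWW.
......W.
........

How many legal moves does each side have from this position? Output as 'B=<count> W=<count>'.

-- B to move --
(3,1): no bracket -> illegal
(3,5): no bracket -> illegal
(3,6): flips 1 -> legal
(3,7): no bracket -> illegal
(4,1): no bracket -> illegal
(4,7): no bracket -> illegal
(5,1): flips 1 -> legal
(5,2): flips 2 -> legal
(5,3): flips 1 -> legal
(5,7): flips 2 -> legal
(6,4): no bracket -> illegal
(6,5): no bracket -> illegal
(6,7): flips 2 -> legal
(7,5): no bracket -> illegal
(7,6): no bracket -> illegal
(7,7): flips 3 -> legal
B mobility = 7
-- W to move --
(2,1): flips 1 -> legal
(2,2): flips 2 -> legal
(2,3): flips 2 -> legal
(2,4): flips 2 -> legal
(2,5): flips 1 -> legal
(3,1): no bracket -> illegal
(3,5): no bracket -> illegal
(4,1): no bracket -> illegal
(5,3): flips 1 -> legal
(6,3): flips 1 -> legal
(6,4): flips 1 -> legal
(6,5): flips 1 -> legal
W mobility = 9

Answer: B=7 W=9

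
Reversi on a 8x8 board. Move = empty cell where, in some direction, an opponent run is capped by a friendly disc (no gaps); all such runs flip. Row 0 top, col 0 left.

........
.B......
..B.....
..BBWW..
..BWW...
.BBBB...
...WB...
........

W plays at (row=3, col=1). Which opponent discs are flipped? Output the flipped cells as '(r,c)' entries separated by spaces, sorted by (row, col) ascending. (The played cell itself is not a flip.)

Dir NW: first cell '.' (not opp) -> no flip
Dir N: first cell '.' (not opp) -> no flip
Dir NE: opp run (2,2), next='.' -> no flip
Dir W: first cell '.' (not opp) -> no flip
Dir E: opp run (3,2) (3,3) capped by W -> flip
Dir SW: first cell '.' (not opp) -> no flip
Dir S: first cell '.' (not opp) -> no flip
Dir SE: opp run (4,2) (5,3) (6,4), next='.' -> no flip

Answer: (3,2) (3,3)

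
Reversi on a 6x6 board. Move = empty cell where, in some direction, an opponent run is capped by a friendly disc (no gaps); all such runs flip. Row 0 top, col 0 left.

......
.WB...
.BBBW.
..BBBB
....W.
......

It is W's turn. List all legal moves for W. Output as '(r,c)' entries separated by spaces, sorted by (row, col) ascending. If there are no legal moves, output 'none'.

(0,1): no bracket -> illegal
(0,2): no bracket -> illegal
(0,3): no bracket -> illegal
(1,0): no bracket -> illegal
(1,3): flips 1 -> legal
(1,4): no bracket -> illegal
(2,0): flips 3 -> legal
(2,5): no bracket -> illegal
(3,0): no bracket -> illegal
(3,1): flips 1 -> legal
(4,1): no bracket -> illegal
(4,2): flips 1 -> legal
(4,3): no bracket -> illegal
(4,5): no bracket -> illegal

Answer: (1,3) (2,0) (3,1) (4,2)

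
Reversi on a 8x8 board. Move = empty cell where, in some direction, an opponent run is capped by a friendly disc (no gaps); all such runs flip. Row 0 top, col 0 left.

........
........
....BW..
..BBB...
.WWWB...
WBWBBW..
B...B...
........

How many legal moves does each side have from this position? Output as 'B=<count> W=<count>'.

Answer: B=9 W=11

Derivation:
-- B to move --
(1,4): no bracket -> illegal
(1,5): no bracket -> illegal
(1,6): flips 1 -> legal
(2,6): flips 1 -> legal
(3,0): no bracket -> illegal
(3,1): flips 2 -> legal
(3,5): no bracket -> illegal
(3,6): no bracket -> illegal
(4,0): flips 4 -> legal
(4,5): no bracket -> illegal
(4,6): flips 1 -> legal
(5,6): flips 1 -> legal
(6,1): flips 2 -> legal
(6,2): flips 2 -> legal
(6,3): no bracket -> illegal
(6,5): no bracket -> illegal
(6,6): flips 1 -> legal
B mobility = 9
-- W to move --
(1,3): no bracket -> illegal
(1,4): no bracket -> illegal
(1,5): flips 2 -> legal
(2,1): flips 1 -> legal
(2,2): flips 3 -> legal
(2,3): flips 3 -> legal
(3,1): no bracket -> illegal
(3,5): no bracket -> illegal
(4,0): no bracket -> illegal
(4,5): flips 1 -> legal
(6,1): flips 1 -> legal
(6,2): no bracket -> illegal
(6,3): flips 1 -> legal
(6,5): flips 1 -> legal
(7,0): flips 1 -> legal
(7,1): no bracket -> illegal
(7,3): flips 1 -> legal
(7,4): no bracket -> illegal
(7,5): flips 2 -> legal
W mobility = 11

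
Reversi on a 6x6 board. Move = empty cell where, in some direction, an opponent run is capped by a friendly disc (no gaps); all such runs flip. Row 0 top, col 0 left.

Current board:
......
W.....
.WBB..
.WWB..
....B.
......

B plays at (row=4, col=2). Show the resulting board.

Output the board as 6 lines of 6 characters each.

Answer: ......
W.....
.WBB..
.WBB..
..B.B.
......

Derivation:
Place B at (4,2); scan 8 dirs for brackets.
Dir NW: opp run (3,1), next='.' -> no flip
Dir N: opp run (3,2) capped by B -> flip
Dir NE: first cell 'B' (not opp) -> no flip
Dir W: first cell '.' (not opp) -> no flip
Dir E: first cell '.' (not opp) -> no flip
Dir SW: first cell '.' (not opp) -> no flip
Dir S: first cell '.' (not opp) -> no flip
Dir SE: first cell '.' (not opp) -> no flip
All flips: (3,2)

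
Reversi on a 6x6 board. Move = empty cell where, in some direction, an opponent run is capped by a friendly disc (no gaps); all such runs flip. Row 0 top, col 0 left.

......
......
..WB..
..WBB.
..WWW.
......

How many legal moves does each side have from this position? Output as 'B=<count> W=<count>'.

Answer: B=9 W=5

Derivation:
-- B to move --
(1,1): flips 1 -> legal
(1,2): no bracket -> illegal
(1,3): no bracket -> illegal
(2,1): flips 1 -> legal
(3,1): flips 1 -> legal
(3,5): no bracket -> illegal
(4,1): flips 1 -> legal
(4,5): no bracket -> illegal
(5,1): flips 1 -> legal
(5,2): flips 1 -> legal
(5,3): flips 1 -> legal
(5,4): flips 1 -> legal
(5,5): flips 1 -> legal
B mobility = 9
-- W to move --
(1,2): no bracket -> illegal
(1,3): flips 2 -> legal
(1,4): flips 1 -> legal
(2,4): flips 3 -> legal
(2,5): flips 1 -> legal
(3,5): flips 2 -> legal
(4,5): no bracket -> illegal
W mobility = 5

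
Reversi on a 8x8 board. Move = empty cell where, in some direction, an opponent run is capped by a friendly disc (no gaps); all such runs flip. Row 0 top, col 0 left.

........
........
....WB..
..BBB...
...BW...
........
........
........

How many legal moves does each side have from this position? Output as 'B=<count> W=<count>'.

-- B to move --
(1,3): no bracket -> illegal
(1,4): flips 1 -> legal
(1,5): flips 1 -> legal
(2,3): flips 1 -> legal
(3,5): no bracket -> illegal
(4,5): flips 1 -> legal
(5,3): no bracket -> illegal
(5,4): flips 1 -> legal
(5,5): flips 1 -> legal
B mobility = 6
-- W to move --
(1,4): no bracket -> illegal
(1,5): no bracket -> illegal
(1,6): no bracket -> illegal
(2,1): no bracket -> illegal
(2,2): flips 1 -> legal
(2,3): no bracket -> illegal
(2,6): flips 1 -> legal
(3,1): no bracket -> illegal
(3,5): no bracket -> illegal
(3,6): no bracket -> illegal
(4,1): no bracket -> illegal
(4,2): flips 2 -> legal
(4,5): no bracket -> illegal
(5,2): no bracket -> illegal
(5,3): no bracket -> illegal
(5,4): no bracket -> illegal
W mobility = 3

Answer: B=6 W=3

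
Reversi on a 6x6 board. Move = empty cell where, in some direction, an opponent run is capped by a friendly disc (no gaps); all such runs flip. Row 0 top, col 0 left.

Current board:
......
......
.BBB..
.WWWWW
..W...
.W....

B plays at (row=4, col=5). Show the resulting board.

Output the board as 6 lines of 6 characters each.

Answer: ......
......
.BBB..
.WWWBW
..W..B
.W....

Derivation:
Place B at (4,5); scan 8 dirs for brackets.
Dir NW: opp run (3,4) capped by B -> flip
Dir N: opp run (3,5), next='.' -> no flip
Dir NE: edge -> no flip
Dir W: first cell '.' (not opp) -> no flip
Dir E: edge -> no flip
Dir SW: first cell '.' (not opp) -> no flip
Dir S: first cell '.' (not opp) -> no flip
Dir SE: edge -> no flip
All flips: (3,4)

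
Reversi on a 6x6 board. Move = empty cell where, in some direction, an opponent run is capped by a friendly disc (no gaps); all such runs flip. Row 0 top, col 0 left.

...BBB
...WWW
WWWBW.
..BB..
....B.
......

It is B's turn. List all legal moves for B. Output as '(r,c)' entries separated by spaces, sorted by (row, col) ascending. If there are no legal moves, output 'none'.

(0,2): no bracket -> illegal
(1,0): flips 1 -> legal
(1,1): flips 1 -> legal
(1,2): flips 1 -> legal
(2,5): flips 3 -> legal
(3,0): no bracket -> illegal
(3,1): flips 2 -> legal
(3,4): flips 2 -> legal
(3,5): no bracket -> illegal

Answer: (1,0) (1,1) (1,2) (2,5) (3,1) (3,4)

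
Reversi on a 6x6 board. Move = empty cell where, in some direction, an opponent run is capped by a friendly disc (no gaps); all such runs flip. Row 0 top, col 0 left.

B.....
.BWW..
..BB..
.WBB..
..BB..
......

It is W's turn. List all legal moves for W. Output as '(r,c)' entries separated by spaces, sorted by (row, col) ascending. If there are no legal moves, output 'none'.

Answer: (1,0) (3,4) (5,2) (5,3)

Derivation:
(0,1): no bracket -> illegal
(0,2): no bracket -> illegal
(1,0): flips 1 -> legal
(1,4): no bracket -> illegal
(2,0): no bracket -> illegal
(2,1): no bracket -> illegal
(2,4): no bracket -> illegal
(3,4): flips 3 -> legal
(4,1): no bracket -> illegal
(4,4): no bracket -> illegal
(5,1): no bracket -> illegal
(5,2): flips 3 -> legal
(5,3): flips 4 -> legal
(5,4): no bracket -> illegal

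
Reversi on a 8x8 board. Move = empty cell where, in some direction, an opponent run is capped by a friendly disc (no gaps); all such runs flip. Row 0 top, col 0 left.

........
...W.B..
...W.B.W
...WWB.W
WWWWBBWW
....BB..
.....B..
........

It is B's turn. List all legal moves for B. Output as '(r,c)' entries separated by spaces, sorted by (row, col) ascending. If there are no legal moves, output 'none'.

(0,2): no bracket -> illegal
(0,3): no bracket -> illegal
(0,4): no bracket -> illegal
(1,2): flips 2 -> legal
(1,4): no bracket -> illegal
(1,6): no bracket -> illegal
(1,7): no bracket -> illegal
(2,2): flips 1 -> legal
(2,4): flips 1 -> legal
(2,6): no bracket -> illegal
(3,0): no bracket -> illegal
(3,1): no bracket -> illegal
(3,2): flips 3 -> legal
(3,6): no bracket -> illegal
(5,0): no bracket -> illegal
(5,1): no bracket -> illegal
(5,2): flips 2 -> legal
(5,3): no bracket -> illegal
(5,6): no bracket -> illegal
(5,7): flips 1 -> legal

Answer: (1,2) (2,2) (2,4) (3,2) (5,2) (5,7)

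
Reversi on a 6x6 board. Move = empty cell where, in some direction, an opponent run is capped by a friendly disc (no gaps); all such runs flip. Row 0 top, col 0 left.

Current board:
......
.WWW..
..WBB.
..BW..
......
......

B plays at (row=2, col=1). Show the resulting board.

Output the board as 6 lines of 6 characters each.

Place B at (2,1); scan 8 dirs for brackets.
Dir NW: first cell '.' (not opp) -> no flip
Dir N: opp run (1,1), next='.' -> no flip
Dir NE: opp run (1,2), next='.' -> no flip
Dir W: first cell '.' (not opp) -> no flip
Dir E: opp run (2,2) capped by B -> flip
Dir SW: first cell '.' (not opp) -> no flip
Dir S: first cell '.' (not opp) -> no flip
Dir SE: first cell 'B' (not opp) -> no flip
All flips: (2,2)

Answer: ......
.WWW..
.BBBB.
..BW..
......
......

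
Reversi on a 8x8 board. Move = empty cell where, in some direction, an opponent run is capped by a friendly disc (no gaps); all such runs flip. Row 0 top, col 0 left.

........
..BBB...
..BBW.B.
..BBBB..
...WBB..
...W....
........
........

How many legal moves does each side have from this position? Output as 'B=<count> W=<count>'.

Answer: B=7 W=9

Derivation:
-- B to move --
(1,5): flips 1 -> legal
(2,5): flips 1 -> legal
(4,2): flips 1 -> legal
(5,2): flips 1 -> legal
(5,4): flips 1 -> legal
(6,2): flips 1 -> legal
(6,3): flips 2 -> legal
(6,4): no bracket -> illegal
B mobility = 7
-- W to move --
(0,1): no bracket -> illegal
(0,2): flips 1 -> legal
(0,3): flips 3 -> legal
(0,4): flips 1 -> legal
(0,5): no bracket -> illegal
(1,1): no bracket -> illegal
(1,5): no bracket -> illegal
(1,6): no bracket -> illegal
(1,7): flips 3 -> legal
(2,1): flips 3 -> legal
(2,5): flips 1 -> legal
(2,7): no bracket -> illegal
(3,1): no bracket -> illegal
(3,6): no bracket -> illegal
(3,7): no bracket -> illegal
(4,1): no bracket -> illegal
(4,2): flips 1 -> legal
(4,6): flips 3 -> legal
(5,4): flips 2 -> legal
(5,5): no bracket -> illegal
(5,6): no bracket -> illegal
W mobility = 9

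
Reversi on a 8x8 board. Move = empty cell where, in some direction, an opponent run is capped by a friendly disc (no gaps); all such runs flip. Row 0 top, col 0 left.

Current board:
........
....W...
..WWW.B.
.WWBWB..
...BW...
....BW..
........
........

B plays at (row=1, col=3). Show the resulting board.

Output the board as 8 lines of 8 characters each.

Answer: ........
...BW...
..WBB.B.
.WWBWB..
...BW...
....BW..
........
........

Derivation:
Place B at (1,3); scan 8 dirs for brackets.
Dir NW: first cell '.' (not opp) -> no flip
Dir N: first cell '.' (not opp) -> no flip
Dir NE: first cell '.' (not opp) -> no flip
Dir W: first cell '.' (not opp) -> no flip
Dir E: opp run (1,4), next='.' -> no flip
Dir SW: opp run (2,2) (3,1), next='.' -> no flip
Dir S: opp run (2,3) capped by B -> flip
Dir SE: opp run (2,4) capped by B -> flip
All flips: (2,3) (2,4)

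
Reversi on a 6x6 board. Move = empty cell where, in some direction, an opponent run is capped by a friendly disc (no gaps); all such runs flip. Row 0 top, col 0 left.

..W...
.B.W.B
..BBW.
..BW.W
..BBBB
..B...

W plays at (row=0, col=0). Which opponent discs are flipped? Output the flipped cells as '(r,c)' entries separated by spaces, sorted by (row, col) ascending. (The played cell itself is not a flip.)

Answer: (1,1) (2,2)

Derivation:
Dir NW: edge -> no flip
Dir N: edge -> no flip
Dir NE: edge -> no flip
Dir W: edge -> no flip
Dir E: first cell '.' (not opp) -> no flip
Dir SW: edge -> no flip
Dir S: first cell '.' (not opp) -> no flip
Dir SE: opp run (1,1) (2,2) capped by W -> flip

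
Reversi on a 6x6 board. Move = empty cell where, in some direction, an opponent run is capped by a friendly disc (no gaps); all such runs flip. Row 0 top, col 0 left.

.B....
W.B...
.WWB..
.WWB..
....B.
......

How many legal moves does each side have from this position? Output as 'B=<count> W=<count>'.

Answer: B=5 W=6

Derivation:
-- B to move --
(0,0): no bracket -> illegal
(1,1): flips 1 -> legal
(1,3): no bracket -> illegal
(2,0): flips 2 -> legal
(3,0): flips 3 -> legal
(4,0): no bracket -> illegal
(4,1): flips 1 -> legal
(4,2): flips 2 -> legal
(4,3): no bracket -> illegal
B mobility = 5
-- W to move --
(0,0): no bracket -> illegal
(0,2): flips 1 -> legal
(0,3): flips 1 -> legal
(1,1): no bracket -> illegal
(1,3): no bracket -> illegal
(1,4): flips 1 -> legal
(2,4): flips 1 -> legal
(3,4): flips 1 -> legal
(3,5): no bracket -> illegal
(4,2): no bracket -> illegal
(4,3): no bracket -> illegal
(4,5): no bracket -> illegal
(5,3): no bracket -> illegal
(5,4): no bracket -> illegal
(5,5): flips 2 -> legal
W mobility = 6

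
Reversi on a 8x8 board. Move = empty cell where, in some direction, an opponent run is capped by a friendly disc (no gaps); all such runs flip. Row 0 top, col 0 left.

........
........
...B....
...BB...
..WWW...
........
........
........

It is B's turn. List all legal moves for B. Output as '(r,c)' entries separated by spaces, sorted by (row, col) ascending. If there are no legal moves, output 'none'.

Answer: (5,1) (5,2) (5,3) (5,4) (5,5)

Derivation:
(3,1): no bracket -> illegal
(3,2): no bracket -> illegal
(3,5): no bracket -> illegal
(4,1): no bracket -> illegal
(4,5): no bracket -> illegal
(5,1): flips 1 -> legal
(5,2): flips 1 -> legal
(5,3): flips 1 -> legal
(5,4): flips 1 -> legal
(5,5): flips 1 -> legal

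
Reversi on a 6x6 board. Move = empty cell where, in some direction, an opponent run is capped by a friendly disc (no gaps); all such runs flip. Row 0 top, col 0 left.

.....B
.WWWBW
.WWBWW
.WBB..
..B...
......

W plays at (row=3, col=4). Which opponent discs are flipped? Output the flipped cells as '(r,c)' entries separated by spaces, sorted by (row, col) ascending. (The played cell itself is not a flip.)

Answer: (2,3) (3,2) (3,3)

Derivation:
Dir NW: opp run (2,3) capped by W -> flip
Dir N: first cell 'W' (not opp) -> no flip
Dir NE: first cell 'W' (not opp) -> no flip
Dir W: opp run (3,3) (3,2) capped by W -> flip
Dir E: first cell '.' (not opp) -> no flip
Dir SW: first cell '.' (not opp) -> no flip
Dir S: first cell '.' (not opp) -> no flip
Dir SE: first cell '.' (not opp) -> no flip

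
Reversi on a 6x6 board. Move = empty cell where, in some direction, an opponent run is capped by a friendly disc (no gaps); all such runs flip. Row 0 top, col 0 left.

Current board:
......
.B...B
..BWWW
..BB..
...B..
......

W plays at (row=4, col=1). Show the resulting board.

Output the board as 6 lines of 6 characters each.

Place W at (4,1); scan 8 dirs for brackets.
Dir NW: first cell '.' (not opp) -> no flip
Dir N: first cell '.' (not opp) -> no flip
Dir NE: opp run (3,2) capped by W -> flip
Dir W: first cell '.' (not opp) -> no flip
Dir E: first cell '.' (not opp) -> no flip
Dir SW: first cell '.' (not opp) -> no flip
Dir S: first cell '.' (not opp) -> no flip
Dir SE: first cell '.' (not opp) -> no flip
All flips: (3,2)

Answer: ......
.B...B
..BWWW
..WB..
.W.B..
......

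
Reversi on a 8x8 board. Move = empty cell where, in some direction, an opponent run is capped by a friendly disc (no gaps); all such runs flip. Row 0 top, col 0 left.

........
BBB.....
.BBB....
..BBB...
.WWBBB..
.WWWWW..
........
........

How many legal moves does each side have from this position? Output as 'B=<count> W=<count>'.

-- B to move --
(3,0): no bracket -> illegal
(3,1): no bracket -> illegal
(4,0): flips 2 -> legal
(4,6): no bracket -> illegal
(5,0): flips 1 -> legal
(5,6): no bracket -> illegal
(6,0): flips 2 -> legal
(6,1): flips 1 -> legal
(6,2): flips 3 -> legal
(6,3): flips 2 -> legal
(6,4): flips 1 -> legal
(6,5): flips 2 -> legal
(6,6): flips 1 -> legal
B mobility = 9
-- W to move --
(0,0): flips 4 -> legal
(0,1): no bracket -> illegal
(0,2): flips 3 -> legal
(0,3): no bracket -> illegal
(1,3): flips 3 -> legal
(1,4): flips 2 -> legal
(2,0): no bracket -> illegal
(2,4): flips 3 -> legal
(2,5): flips 2 -> legal
(3,0): no bracket -> illegal
(3,1): no bracket -> illegal
(3,5): flips 2 -> legal
(3,6): flips 1 -> legal
(4,6): flips 3 -> legal
(5,6): no bracket -> illegal
W mobility = 9

Answer: B=9 W=9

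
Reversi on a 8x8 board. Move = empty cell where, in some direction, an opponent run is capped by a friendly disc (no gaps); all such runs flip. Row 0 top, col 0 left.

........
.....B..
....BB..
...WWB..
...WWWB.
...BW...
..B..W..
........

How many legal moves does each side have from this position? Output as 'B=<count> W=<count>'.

Answer: B=6 W=10

Derivation:
-- B to move --
(2,2): no bracket -> illegal
(2,3): flips 2 -> legal
(3,2): flips 2 -> legal
(3,6): no bracket -> illegal
(4,2): flips 4 -> legal
(5,2): flips 2 -> legal
(5,5): flips 2 -> legal
(5,6): no bracket -> illegal
(6,3): no bracket -> illegal
(6,4): flips 3 -> legal
(6,6): no bracket -> illegal
(7,4): no bracket -> illegal
(7,5): no bracket -> illegal
(7,6): no bracket -> illegal
B mobility = 6
-- W to move --
(0,4): no bracket -> illegal
(0,5): flips 3 -> legal
(0,6): flips 2 -> legal
(1,3): no bracket -> illegal
(1,4): flips 1 -> legal
(1,6): flips 1 -> legal
(2,3): no bracket -> illegal
(2,6): flips 1 -> legal
(3,6): flips 1 -> legal
(3,7): no bracket -> illegal
(4,2): no bracket -> illegal
(4,7): flips 1 -> legal
(5,1): no bracket -> illegal
(5,2): flips 1 -> legal
(5,5): no bracket -> illegal
(5,6): no bracket -> illegal
(5,7): no bracket -> illegal
(6,1): no bracket -> illegal
(6,3): flips 1 -> legal
(6,4): no bracket -> illegal
(7,1): flips 2 -> legal
(7,2): no bracket -> illegal
(7,3): no bracket -> illegal
W mobility = 10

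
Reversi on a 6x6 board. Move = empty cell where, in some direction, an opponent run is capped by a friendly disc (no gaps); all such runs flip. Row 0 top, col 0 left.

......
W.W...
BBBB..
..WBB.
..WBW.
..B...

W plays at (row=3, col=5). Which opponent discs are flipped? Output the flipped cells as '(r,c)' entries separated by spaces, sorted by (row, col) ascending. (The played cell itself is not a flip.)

Answer: (3,3) (3,4)

Derivation:
Dir NW: first cell '.' (not opp) -> no flip
Dir N: first cell '.' (not opp) -> no flip
Dir NE: edge -> no flip
Dir W: opp run (3,4) (3,3) capped by W -> flip
Dir E: edge -> no flip
Dir SW: first cell 'W' (not opp) -> no flip
Dir S: first cell '.' (not opp) -> no flip
Dir SE: edge -> no flip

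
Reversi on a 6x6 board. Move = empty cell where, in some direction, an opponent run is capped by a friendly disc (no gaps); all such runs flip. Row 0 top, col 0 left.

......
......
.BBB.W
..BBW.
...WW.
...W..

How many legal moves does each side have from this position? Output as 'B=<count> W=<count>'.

Answer: B=4 W=5

Derivation:
-- B to move --
(1,4): no bracket -> illegal
(1,5): no bracket -> illegal
(2,4): no bracket -> illegal
(3,5): flips 1 -> legal
(4,2): no bracket -> illegal
(4,5): flips 1 -> legal
(5,2): no bracket -> illegal
(5,4): flips 1 -> legal
(5,5): flips 1 -> legal
B mobility = 4
-- W to move --
(1,0): flips 2 -> legal
(1,1): flips 2 -> legal
(1,2): flips 1 -> legal
(1,3): flips 2 -> legal
(1,4): no bracket -> illegal
(2,0): no bracket -> illegal
(2,4): no bracket -> illegal
(3,0): no bracket -> illegal
(3,1): flips 2 -> legal
(4,1): no bracket -> illegal
(4,2): no bracket -> illegal
W mobility = 5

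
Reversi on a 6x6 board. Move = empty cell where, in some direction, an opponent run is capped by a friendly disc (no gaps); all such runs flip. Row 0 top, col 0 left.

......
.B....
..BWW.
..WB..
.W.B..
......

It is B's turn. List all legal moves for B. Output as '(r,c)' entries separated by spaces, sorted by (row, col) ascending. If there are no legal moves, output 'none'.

Answer: (1,3) (1,5) (2,1) (2,5) (3,1) (4,2)

Derivation:
(1,2): no bracket -> illegal
(1,3): flips 1 -> legal
(1,4): no bracket -> illegal
(1,5): flips 1 -> legal
(2,1): flips 1 -> legal
(2,5): flips 2 -> legal
(3,0): no bracket -> illegal
(3,1): flips 1 -> legal
(3,4): no bracket -> illegal
(3,5): no bracket -> illegal
(4,0): no bracket -> illegal
(4,2): flips 1 -> legal
(5,0): no bracket -> illegal
(5,1): no bracket -> illegal
(5,2): no bracket -> illegal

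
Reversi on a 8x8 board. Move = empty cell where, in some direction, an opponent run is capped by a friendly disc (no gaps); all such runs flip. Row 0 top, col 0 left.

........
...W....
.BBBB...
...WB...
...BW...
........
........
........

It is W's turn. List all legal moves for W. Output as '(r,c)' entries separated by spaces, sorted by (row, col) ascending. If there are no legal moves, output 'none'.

(1,0): no bracket -> illegal
(1,1): flips 1 -> legal
(1,2): no bracket -> illegal
(1,4): flips 2 -> legal
(1,5): flips 1 -> legal
(2,0): no bracket -> illegal
(2,5): no bracket -> illegal
(3,0): no bracket -> illegal
(3,1): flips 1 -> legal
(3,2): no bracket -> illegal
(3,5): flips 2 -> legal
(4,2): flips 1 -> legal
(4,5): no bracket -> illegal
(5,2): no bracket -> illegal
(5,3): flips 1 -> legal
(5,4): no bracket -> illegal

Answer: (1,1) (1,4) (1,5) (3,1) (3,5) (4,2) (5,3)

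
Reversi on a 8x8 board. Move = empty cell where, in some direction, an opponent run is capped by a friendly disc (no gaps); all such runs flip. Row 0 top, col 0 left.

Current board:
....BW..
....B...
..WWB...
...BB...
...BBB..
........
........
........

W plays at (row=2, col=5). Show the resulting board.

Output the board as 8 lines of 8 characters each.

Answer: ....BW..
....B...
..WWWW..
...BB...
...BBB..
........
........
........

Derivation:
Place W at (2,5); scan 8 dirs for brackets.
Dir NW: opp run (1,4), next='.' -> no flip
Dir N: first cell '.' (not opp) -> no flip
Dir NE: first cell '.' (not opp) -> no flip
Dir W: opp run (2,4) capped by W -> flip
Dir E: first cell '.' (not opp) -> no flip
Dir SW: opp run (3,4) (4,3), next='.' -> no flip
Dir S: first cell '.' (not opp) -> no flip
Dir SE: first cell '.' (not opp) -> no flip
All flips: (2,4)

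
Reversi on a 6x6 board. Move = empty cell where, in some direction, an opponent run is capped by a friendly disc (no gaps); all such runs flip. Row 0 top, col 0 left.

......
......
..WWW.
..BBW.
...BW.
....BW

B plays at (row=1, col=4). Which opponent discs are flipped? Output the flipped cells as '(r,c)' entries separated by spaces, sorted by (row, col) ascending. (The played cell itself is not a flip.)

Dir NW: first cell '.' (not opp) -> no flip
Dir N: first cell '.' (not opp) -> no flip
Dir NE: first cell '.' (not opp) -> no flip
Dir W: first cell '.' (not opp) -> no flip
Dir E: first cell '.' (not opp) -> no flip
Dir SW: opp run (2,3) capped by B -> flip
Dir S: opp run (2,4) (3,4) (4,4) capped by B -> flip
Dir SE: first cell '.' (not opp) -> no flip

Answer: (2,3) (2,4) (3,4) (4,4)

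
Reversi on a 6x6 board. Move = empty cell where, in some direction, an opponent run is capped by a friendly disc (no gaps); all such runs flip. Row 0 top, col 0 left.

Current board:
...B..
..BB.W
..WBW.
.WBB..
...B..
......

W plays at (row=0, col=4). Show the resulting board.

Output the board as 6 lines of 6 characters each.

Place W at (0,4); scan 8 dirs for brackets.
Dir NW: edge -> no flip
Dir N: edge -> no flip
Dir NE: edge -> no flip
Dir W: opp run (0,3), next='.' -> no flip
Dir E: first cell '.' (not opp) -> no flip
Dir SW: opp run (1,3) capped by W -> flip
Dir S: first cell '.' (not opp) -> no flip
Dir SE: first cell 'W' (not opp) -> no flip
All flips: (1,3)

Answer: ...BW.
..BW.W
..WBW.
.WBB..
...B..
......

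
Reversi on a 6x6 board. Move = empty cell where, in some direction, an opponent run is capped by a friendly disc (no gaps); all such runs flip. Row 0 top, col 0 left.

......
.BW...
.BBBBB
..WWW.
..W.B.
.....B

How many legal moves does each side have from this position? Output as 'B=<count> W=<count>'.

-- B to move --
(0,1): flips 1 -> legal
(0,2): flips 1 -> legal
(0,3): flips 1 -> legal
(1,3): flips 1 -> legal
(3,1): no bracket -> illegal
(3,5): no bracket -> illegal
(4,1): flips 1 -> legal
(4,3): flips 3 -> legal
(4,5): flips 1 -> legal
(5,1): flips 2 -> legal
(5,2): flips 2 -> legal
(5,3): no bracket -> illegal
B mobility = 9
-- W to move --
(0,0): flips 2 -> legal
(0,1): no bracket -> illegal
(0,2): no bracket -> illegal
(1,0): flips 2 -> legal
(1,3): flips 1 -> legal
(1,4): flips 2 -> legal
(1,5): flips 1 -> legal
(2,0): no bracket -> illegal
(3,0): flips 1 -> legal
(3,1): no bracket -> illegal
(3,5): no bracket -> illegal
(4,3): no bracket -> illegal
(4,5): no bracket -> illegal
(5,3): no bracket -> illegal
(5,4): flips 1 -> legal
W mobility = 7

Answer: B=9 W=7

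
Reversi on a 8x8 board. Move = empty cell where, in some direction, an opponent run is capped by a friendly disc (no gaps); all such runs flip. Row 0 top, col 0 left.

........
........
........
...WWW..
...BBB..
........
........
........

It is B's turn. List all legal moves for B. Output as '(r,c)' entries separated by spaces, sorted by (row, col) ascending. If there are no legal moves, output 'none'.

(2,2): flips 1 -> legal
(2,3): flips 2 -> legal
(2,4): flips 1 -> legal
(2,5): flips 2 -> legal
(2,6): flips 1 -> legal
(3,2): no bracket -> illegal
(3,6): no bracket -> illegal
(4,2): no bracket -> illegal
(4,6): no bracket -> illegal

Answer: (2,2) (2,3) (2,4) (2,5) (2,6)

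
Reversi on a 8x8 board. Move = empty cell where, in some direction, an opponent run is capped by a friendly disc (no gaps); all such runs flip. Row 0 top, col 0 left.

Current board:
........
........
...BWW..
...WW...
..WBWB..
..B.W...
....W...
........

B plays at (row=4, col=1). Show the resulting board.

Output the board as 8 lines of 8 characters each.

Place B at (4,1); scan 8 dirs for brackets.
Dir NW: first cell '.' (not opp) -> no flip
Dir N: first cell '.' (not opp) -> no flip
Dir NE: first cell '.' (not opp) -> no flip
Dir W: first cell '.' (not opp) -> no flip
Dir E: opp run (4,2) capped by B -> flip
Dir SW: first cell '.' (not opp) -> no flip
Dir S: first cell '.' (not opp) -> no flip
Dir SE: first cell 'B' (not opp) -> no flip
All flips: (4,2)

Answer: ........
........
...BWW..
...WW...
.BBBWB..
..B.W...
....W...
........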